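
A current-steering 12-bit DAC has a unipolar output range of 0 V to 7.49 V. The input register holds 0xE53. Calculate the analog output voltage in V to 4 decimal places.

LSB = 7.49 V / 2^12 = 1.829 mV.
Code 0xE53 = 3667 decimal.
V_out = 0 + 3667 × 0.00182861 V = 6.70552 V.

6.7055 V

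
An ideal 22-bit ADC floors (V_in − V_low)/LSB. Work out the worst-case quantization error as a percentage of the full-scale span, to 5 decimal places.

0.00002 %

Truncating → worst-case error = 1 LSB = V_FS/2^22, so 100/4194304 = 2.38419e-05 % of full scale.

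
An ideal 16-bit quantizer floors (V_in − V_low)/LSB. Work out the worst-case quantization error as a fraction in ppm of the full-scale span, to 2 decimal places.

15.26 ppm

Truncating → worst-case error = 1 LSB = V_FS/2^16, so 1e+06/65536 = 15.2588 ppm of full scale.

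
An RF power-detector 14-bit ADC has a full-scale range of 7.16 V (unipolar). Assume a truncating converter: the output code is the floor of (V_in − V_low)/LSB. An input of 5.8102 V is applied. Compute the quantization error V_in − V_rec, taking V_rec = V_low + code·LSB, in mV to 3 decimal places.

One LSB is 7.16 V / 16384 = 437.01 µV.
(5.8102 − 0)/0.000437012 = 13295.2956; ⌊·⌋ gives code 13295.
Code 13295 maps back to 0 + 13295×0.000437012 V = 5.8100708 V.
Difference: 0.000129199 V → 0.129 mV.

0.129 mV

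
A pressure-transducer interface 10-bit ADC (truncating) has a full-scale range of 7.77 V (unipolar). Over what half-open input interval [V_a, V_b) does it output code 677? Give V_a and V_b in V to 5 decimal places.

[5.13700 V, 5.14459 V)

LSB = 7.77/2^10 = 7.588 mV.
V_a = V_low + 677·LSB = 5.137 V; V_b = V_low + 678·LSB = 5.14459 V.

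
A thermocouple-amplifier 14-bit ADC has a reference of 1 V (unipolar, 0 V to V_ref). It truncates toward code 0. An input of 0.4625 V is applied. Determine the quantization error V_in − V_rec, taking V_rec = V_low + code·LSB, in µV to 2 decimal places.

LSB = 1/2^14 = 61.04 µV.
Scaled input = 7577.6000 LSBs, so code = 7577.
V_rec = 0 + 7577·6.10352e-05 = 0.46246338 V.
V_in − V_rec = 3.66211e-05 V = 36.62 µV.

36.62 µV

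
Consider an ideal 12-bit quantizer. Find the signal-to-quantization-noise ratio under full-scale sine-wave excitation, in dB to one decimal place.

SNR ≈ 6.02·N + 1.76 dB = 6.02·12 + 1.76 = 74.00 dB.

74.0 dB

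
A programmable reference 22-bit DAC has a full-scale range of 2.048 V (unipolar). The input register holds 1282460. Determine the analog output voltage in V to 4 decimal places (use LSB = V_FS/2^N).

LSB = 2.048 V / 2^22 = 0.49 µV.
V_out = 0 + 1282460 × 4.88281e-07 V = 0.626201 V.

0.6262 V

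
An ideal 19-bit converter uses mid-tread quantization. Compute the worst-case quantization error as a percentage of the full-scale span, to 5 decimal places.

Rounding → worst-case error = ½ LSB = V_FS/2^20, so 100/1048576 = 9.53674e-05 % of full scale.

0.00010 %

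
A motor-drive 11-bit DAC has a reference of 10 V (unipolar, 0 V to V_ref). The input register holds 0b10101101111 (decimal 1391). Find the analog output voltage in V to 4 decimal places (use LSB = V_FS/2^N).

LSB = 10 V / 2^11 = 4.883 mV.
Code 0b10101101111 = 1391 decimal.
V_out = 0 + 1391 × 0.00488281 V = 6.79199 V.

6.7920 V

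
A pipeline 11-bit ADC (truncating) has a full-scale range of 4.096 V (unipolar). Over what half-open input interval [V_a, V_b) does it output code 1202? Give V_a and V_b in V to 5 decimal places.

LSB = 4.096/2^11 = 2.000 mV.
V_a = V_low + 1202·LSB = 2.404 V; V_b = V_low + 1203·LSB = 2.406 V.

[2.40400 V, 2.40600 V)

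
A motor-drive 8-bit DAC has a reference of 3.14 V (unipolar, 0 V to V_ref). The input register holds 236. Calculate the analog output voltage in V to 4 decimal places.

LSB = 3.14 V / 2^8 = 12.266 mV.
V_out = 0 + 236 × 0.0122656 V = 2.89469 V.

2.8947 V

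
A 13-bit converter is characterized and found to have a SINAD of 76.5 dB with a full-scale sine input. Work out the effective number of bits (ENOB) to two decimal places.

ENOB = (SINAD − 1.76) / 6.02 = (76.5 − 1.76)/6.02 = 12.415.

12.42 bits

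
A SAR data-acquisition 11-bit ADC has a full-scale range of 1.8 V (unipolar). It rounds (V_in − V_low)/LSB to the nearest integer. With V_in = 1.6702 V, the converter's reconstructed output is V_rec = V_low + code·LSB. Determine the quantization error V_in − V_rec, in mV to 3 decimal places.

0.278 mV

Step size: 1.8 V ÷ 2^11 = 0.879 mV.
Scaled input = 1900.3164 LSBs, so code = 1900.
V_rec = 0 + 1900·0.000878906 = 1.6699219 V.
Error = 1.6702 − 1.6699219 = 0.000278125 V = 0.278 mV.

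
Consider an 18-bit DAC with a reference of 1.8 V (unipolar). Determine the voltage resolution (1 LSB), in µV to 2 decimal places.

Full-scale span = 1.8 V.
LSB = 1.8 / 2^18 = 1.8 / 262144 = 6.86646e-06 V = 6.87 µV.

6.87 µV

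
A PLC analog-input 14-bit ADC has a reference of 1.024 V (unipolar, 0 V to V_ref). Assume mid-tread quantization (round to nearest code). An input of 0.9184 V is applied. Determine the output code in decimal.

Full-scale span = 1.024 V; LSB = 1.024/2^14 = 62.50 µV.
(V_in − V_low)/LSB = (0.9184 − 0) / 6.25e-05 = 14694.400.
Round → code 14694.

code 14694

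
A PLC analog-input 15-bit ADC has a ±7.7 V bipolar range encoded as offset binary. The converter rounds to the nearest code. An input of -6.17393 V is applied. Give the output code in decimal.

code 3247

Full-scale span = 15.4 V; LSB = 15.4/2^15 = 469.97 µV.
Input sits at 3247.160 steps above V_low.
So the output code is 3247.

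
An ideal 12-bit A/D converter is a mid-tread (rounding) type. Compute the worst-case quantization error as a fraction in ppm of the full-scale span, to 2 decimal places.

122.07 ppm

Rounding → worst-case error = ½ LSB = V_FS/2^13, so 1e+06/8192 = 122.07 ppm of full scale.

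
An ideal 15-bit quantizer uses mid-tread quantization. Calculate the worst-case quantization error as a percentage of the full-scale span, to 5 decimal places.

0.00153 %

Rounding → worst-case error = ½ LSB = V_FS/2^16, so 100/65536 = 0.00152588 % of full scale.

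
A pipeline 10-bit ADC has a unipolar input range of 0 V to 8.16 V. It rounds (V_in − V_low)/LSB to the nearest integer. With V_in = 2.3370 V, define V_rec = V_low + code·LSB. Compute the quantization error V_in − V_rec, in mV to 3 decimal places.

Step size: 8.16 V ÷ 2^10 = 7.969 mV.
(2.3370 − 0)/0.00796875 = 293.2706; round gives code 293.
Reconstructed: 2.3348438 V.
Difference: 0.00215625 V → 2.156 mV.

2.156 mV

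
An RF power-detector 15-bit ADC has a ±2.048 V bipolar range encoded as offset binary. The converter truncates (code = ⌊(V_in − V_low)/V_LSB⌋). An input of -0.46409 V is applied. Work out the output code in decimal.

code 12671

With 32768 levels over 4.096 V, one step is 125.00 µV.
(V_in − V_low)/LSB = (-0.46409 − (−2.048)) / 0.000125 = 12671.280.
Floor → code 12671.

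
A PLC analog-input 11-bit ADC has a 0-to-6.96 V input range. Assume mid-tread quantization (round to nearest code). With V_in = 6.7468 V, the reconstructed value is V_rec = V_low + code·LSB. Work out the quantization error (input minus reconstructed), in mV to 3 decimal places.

0.902 mV

Step size: 6.96 V ÷ 2^11 = 3.398 mV.
(V_in − V_low)/LSB = (6.7468 − 0)/0.00339844 = 1985.2653 → code 1985 (round).
V_rec = 0 + 1985·0.00339844 = 6.7458984 V.
Difference: 0.000901563 V → 0.902 mV.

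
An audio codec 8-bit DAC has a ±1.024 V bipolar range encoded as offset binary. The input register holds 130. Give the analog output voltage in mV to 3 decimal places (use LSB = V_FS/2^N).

16.000 mV

LSB = 2.048 V / 2^8 = 8.000 mV.
V_out = (−1.024) + 130 × 0.008 V = 0.016 V.
= 16.000 mV.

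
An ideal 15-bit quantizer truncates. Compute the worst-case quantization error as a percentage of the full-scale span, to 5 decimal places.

0.00305 %

Truncating → worst-case error = 1 LSB = V_FS/2^15, so 100/32768 = 0.00305176 % of full scale.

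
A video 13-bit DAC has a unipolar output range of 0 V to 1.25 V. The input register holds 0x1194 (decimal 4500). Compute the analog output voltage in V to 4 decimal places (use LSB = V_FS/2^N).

LSB = 1.25 V / 2^13 = 152.59 µV.
Code 0x1194 = 4500 decimal.
V_out = 0 + 4500 × 0.000152588 V = 0.686646 V.

0.6866 V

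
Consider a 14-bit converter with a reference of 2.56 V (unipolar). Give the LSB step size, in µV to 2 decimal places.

156.25 µV

Full-scale span = 2.56 V.
LSB = 2.56 / 2^14 = 2.56 / 16384 = 0.00015625 V = 156.25 µV.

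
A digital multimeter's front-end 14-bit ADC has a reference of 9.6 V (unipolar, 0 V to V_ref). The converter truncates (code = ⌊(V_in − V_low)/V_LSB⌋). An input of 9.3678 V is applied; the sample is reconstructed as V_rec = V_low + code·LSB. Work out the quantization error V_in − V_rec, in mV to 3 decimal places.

Step size: 9.6 V ÷ 2^14 = 0.586 mV.
Scaled input = 15987.7120 LSBs, so code = 15987.
Reconstructed: 9.3673828 V.
V_in − V_rec = 0.000417188 V = 0.417 mV.

0.417 mV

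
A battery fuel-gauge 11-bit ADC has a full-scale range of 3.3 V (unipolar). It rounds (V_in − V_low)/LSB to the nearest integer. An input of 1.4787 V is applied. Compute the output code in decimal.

Full-scale span = 3.3 V; LSB = 3.3/2^11 = 1.611 mV.
(1.4787 − 0) / 0.00161133 = 917.690 LSBs.
So the output code is 918.

code 918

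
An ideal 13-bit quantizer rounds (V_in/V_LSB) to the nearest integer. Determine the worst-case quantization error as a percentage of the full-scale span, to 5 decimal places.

0.00610 %

Rounding → worst-case error = ½ LSB = V_FS/2^14, so 100/16384 = 0.00610352 % of full scale.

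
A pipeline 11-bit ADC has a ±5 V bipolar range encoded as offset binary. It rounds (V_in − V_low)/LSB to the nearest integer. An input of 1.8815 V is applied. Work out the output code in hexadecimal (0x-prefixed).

Full-scale span = 10 V; LSB = 10/2^11 = 4.883 mV.
(1.8815 − (−5)) / 0.00488281 = 1409.331 LSBs.
So the output code is 1409.
In hexadecimal (0x-prefixed): 0x581.

code 0x581 (decimal 1409)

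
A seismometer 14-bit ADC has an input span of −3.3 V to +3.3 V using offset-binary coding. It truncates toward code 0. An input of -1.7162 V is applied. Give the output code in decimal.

With 16384 levels over 6.6 V, one step is 402.83 µV.
(V_in − V_low)/LSB = (-1.7162 − (−3.3)) / 0.000402832 = 3931.664.
⌊·⌋(3931.664) = 3931.

code 3931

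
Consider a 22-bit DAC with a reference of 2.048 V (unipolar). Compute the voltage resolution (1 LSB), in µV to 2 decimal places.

0.49 µV

Full-scale span = 2.048 V.
LSB = 2.048 / 2^22 = 2.048 / 4194304 = 4.88281e-07 V = 0.49 µV.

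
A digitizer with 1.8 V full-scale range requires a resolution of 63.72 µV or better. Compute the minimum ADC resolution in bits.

Number of steps required ≥ 1.8 V / 63.72 µV = 28248.59.
Need 2^N ≥ 28248.59; 2^14 = 16384, 2^15 = 32768.
Minimum N = 15.

15 bits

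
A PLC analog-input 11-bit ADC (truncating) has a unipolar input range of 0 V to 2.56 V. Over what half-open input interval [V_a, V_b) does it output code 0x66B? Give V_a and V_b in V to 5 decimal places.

[2.05375 V, 2.05500 V)

LSB = 2.56/2^11 = 1.250 mV.
Code 0x66B = 1643 decimal.
V_a = V_low + 1643·LSB = 2.05375 V; V_b = V_low + 1644·LSB = 2.055 V.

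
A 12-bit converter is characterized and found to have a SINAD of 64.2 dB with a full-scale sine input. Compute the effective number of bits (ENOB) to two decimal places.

10.37 bits

ENOB = (SINAD − 1.76) / 6.02 = (64.2 − 1.76)/6.02 = 10.372.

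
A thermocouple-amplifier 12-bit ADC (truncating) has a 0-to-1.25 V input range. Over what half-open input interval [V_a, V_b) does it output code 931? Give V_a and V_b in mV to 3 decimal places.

LSB = 1.25/2^12 = 305.18 µV.
V_a = V_low + 931·LSB = 0.284119 V; V_b = V_low + 932·LSB = 0.284424 V.

[284.119 mV, 284.424 mV)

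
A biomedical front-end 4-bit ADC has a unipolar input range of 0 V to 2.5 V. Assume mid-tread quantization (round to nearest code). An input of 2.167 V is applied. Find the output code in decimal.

code 14

LSB = 2.5 V / 16 = 156.250 mV.
(2.167 − 0) / 0.15625 = 13.869 LSBs.
round(13.869) = 14.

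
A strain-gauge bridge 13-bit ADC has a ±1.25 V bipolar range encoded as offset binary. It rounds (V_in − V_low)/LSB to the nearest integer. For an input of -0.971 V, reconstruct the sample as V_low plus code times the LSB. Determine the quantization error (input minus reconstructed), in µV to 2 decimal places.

69.34 µV

One LSB is 2.5 V / 8192 = 305.18 µV.
(-0.971 − (−1.25))/0.000305176 = 914.2272; round gives code 914.
V_rec = (−1.25) + 914·0.000305176 = -0.97106934 V.
Difference: 6.93359e-05 V → 69.34 µV.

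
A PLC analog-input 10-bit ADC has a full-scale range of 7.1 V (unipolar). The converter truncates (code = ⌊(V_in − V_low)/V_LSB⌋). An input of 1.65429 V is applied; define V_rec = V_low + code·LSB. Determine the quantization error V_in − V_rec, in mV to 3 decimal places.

LSB = 7.1/2^10 = 6.934 mV.
(1.65429 − 0)/0.00693359 = 238.5906; ⌊·⌋ gives code 238.
V_rec = 0 + 238·0.00693359 = 1.6501953 V.
Error = 1.65429 − 1.6501953 = 0.00409469 V = 4.095 mV.

4.095 mV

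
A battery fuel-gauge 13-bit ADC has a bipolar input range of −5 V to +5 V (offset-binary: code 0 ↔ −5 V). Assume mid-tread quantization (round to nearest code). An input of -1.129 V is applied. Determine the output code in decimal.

code 3171

With 8192 levels over 10 V, one step is 1.221 mV.
(V_in − V_low)/LSB = (-1.129 − (−5)) / 0.0012207 = 3171.123.
round(3171.123) = 3171.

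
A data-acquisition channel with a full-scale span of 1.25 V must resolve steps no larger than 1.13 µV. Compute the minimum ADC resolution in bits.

21 bits

Number of steps required ≥ 1.25 V / 1.13 µV = 1106194.69.
Need 2^N ≥ 1106194.69; 2^20 = 1048576, 2^21 = 2097152.
Minimum N = 21.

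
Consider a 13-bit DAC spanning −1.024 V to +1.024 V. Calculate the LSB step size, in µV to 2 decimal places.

Full-scale span = 2.048 V.
LSB = 2.048 / 2^13 = 2.048 / 8192 = 0.00025 V = 250.00 µV.

250.00 µV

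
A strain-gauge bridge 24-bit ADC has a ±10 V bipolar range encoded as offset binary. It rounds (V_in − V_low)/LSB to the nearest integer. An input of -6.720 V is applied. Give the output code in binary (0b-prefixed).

code 0b1010011111101111100111 (decimal 2751463)

Full-scale span = 20 V; LSB = 20/2^24 = 1.19 µV.
(V_in − V_low)/LSB = (-6.720 − (−10)) / 1.19209e-06 = 2751463.424.
So the output code is 2751463.
In binary (0b-prefixed): 0b1010011111101111100111.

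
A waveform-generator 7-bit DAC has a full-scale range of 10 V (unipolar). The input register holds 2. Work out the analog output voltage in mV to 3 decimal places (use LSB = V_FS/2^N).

156.250 mV

LSB = 10 V / 2^7 = 78.125 mV.
V_out = 0 + 2 × 0.078125 V = 0.15625 V.
= 156.250 mV.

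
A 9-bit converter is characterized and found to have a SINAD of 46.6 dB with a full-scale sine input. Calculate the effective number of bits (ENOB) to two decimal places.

7.45 bits

ENOB = (SINAD − 1.76) / 6.02 = (46.6 − 1.76)/6.02 = 7.449.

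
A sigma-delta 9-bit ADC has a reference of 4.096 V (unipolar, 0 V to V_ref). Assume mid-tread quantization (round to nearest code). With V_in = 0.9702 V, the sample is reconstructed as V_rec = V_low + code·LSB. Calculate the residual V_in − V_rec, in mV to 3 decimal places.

One LSB is 4.096 V / 512 = 8.000 mV.
(0.9702 − 0)/0.008 = 121.2750; round gives code 121.
V_rec = 0 + 121·0.008 = 0.968 V.
Error = 0.9702 − 0.968 = 0.0022 V = 2.200 mV.

2.200 mV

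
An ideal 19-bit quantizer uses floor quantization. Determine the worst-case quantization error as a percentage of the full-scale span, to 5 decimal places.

0.00019 %

Truncating → worst-case error = 1 LSB = V_FS/2^19, so 100/524288 = 0.000190735 % of full scale.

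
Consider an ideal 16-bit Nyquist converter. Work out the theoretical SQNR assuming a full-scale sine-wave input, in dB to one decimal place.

98.1 dB

SNR ≈ 6.02·N + 1.76 dB = 6.02·16 + 1.76 = 98.08 dB.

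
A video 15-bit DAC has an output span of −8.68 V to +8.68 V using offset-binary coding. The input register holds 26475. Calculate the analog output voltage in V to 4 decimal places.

5.3461 V

LSB = 17.36 V / 2^15 = 0.530 mV.
V_out = (−8.68) + 26475 × 0.000529785 V = 5.34606 V.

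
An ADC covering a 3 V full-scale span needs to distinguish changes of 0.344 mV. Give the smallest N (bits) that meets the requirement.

Number of steps required ≥ 3 V / 0.344 mV = 8720.93.
Need 2^N ≥ 8720.93; 2^13 = 8192, 2^14 = 16384.
Minimum N = 14.

14 bits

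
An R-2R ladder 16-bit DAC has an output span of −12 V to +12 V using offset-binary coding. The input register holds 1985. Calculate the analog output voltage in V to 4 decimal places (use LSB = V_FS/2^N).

LSB = 24 V / 2^16 = 366.21 µV.
V_out = (−12) + 1985 × 0.000366211 V = -11.2731 V.

-11.2731 V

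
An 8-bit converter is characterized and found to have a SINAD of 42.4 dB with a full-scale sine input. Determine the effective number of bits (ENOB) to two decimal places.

6.75 bits

ENOB = (SINAD − 1.76) / 6.02 = (42.4 − 1.76)/6.02 = 6.751.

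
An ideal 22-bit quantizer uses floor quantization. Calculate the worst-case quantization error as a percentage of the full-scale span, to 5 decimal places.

Truncating → worst-case error = 1 LSB = V_FS/2^22, so 100/4194304 = 2.38419e-05 % of full scale.

0.00002 %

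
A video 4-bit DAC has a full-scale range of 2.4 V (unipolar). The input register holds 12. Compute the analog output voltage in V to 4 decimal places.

1.8000 V

LSB = 2.4 V / 2^4 = 150.000 mV.
V_out = 0 + 12 × 0.15 V = 1.8 V.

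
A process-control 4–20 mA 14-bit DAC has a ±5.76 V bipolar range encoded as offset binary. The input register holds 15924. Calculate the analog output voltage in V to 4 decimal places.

5.4366 V

LSB = 11.52 V / 2^14 = 0.703 mV.
V_out = (−5.76) + 15924 × 0.000703125 V = 5.43656 V.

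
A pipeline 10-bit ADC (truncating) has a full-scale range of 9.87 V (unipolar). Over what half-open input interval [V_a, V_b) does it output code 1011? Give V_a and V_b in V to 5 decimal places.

LSB = 9.87/2^10 = 9.639 mV.
V_a = V_low + 1011·LSB = 9.7447 V; V_b = V_low + 1012·LSB = 9.75434 V.

[9.74470 V, 9.75434 V)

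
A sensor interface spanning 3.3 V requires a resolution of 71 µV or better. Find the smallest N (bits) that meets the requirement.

Number of steps required ≥ 3.3 V / 71 µV = 46478.87.
Need 2^N ≥ 46478.87; 2^15 = 32768, 2^16 = 65536.
Minimum N = 16.

16 bits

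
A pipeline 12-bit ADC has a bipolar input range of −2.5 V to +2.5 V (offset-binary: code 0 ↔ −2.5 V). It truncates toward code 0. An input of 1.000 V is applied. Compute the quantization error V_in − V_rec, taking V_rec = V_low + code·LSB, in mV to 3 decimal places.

0.244 mV

One LSB is 5 V / 4096 = 1.221 mV.
Scaled input = 2867.2000 LSBs, so code = 2867.
Code 2867 maps back to (−2.5) + 2867×0.0012207 V = 0.99975586 V.
Error = 1.000 − 0.99975586 = 0.000244141 V = 0.244 mV.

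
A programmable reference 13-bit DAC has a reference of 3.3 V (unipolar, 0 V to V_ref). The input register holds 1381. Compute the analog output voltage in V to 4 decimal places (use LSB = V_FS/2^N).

0.5563 V

LSB = 3.3 V / 2^13 = 402.83 µV.
V_out = 0 + 1381 × 0.000402832 V = 0.556311 V.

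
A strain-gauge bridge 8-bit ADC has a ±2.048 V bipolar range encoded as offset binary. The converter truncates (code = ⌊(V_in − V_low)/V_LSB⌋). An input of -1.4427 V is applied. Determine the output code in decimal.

LSB = 4.096 V / 256 = 16.000 mV.
Input sits at 37.831 steps above V_low.
Floor → code 37.

code 37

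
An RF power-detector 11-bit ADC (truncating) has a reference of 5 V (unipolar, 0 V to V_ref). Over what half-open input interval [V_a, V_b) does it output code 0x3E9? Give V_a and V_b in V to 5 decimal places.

[2.44385 V, 2.44629 V)

LSB = 5/2^11 = 2.441 mV.
Code 0x3E9 = 1001 decimal.
V_a = V_low + 1001·LSB = 2.44385 V; V_b = V_low + 1002·LSB = 2.44629 V.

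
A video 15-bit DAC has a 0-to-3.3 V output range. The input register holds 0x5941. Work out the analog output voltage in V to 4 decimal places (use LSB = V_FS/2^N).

LSB = 3.3 V / 2^15 = 100.71 µV.
Code 0x5941 = 22849 decimal.
V_out = 0 + 22849 × 0.000100708 V = 2.30108 V.

2.3011 V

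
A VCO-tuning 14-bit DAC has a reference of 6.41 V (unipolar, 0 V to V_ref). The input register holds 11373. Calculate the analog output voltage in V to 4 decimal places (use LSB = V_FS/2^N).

4.4495 V

LSB = 6.41 V / 2^14 = 391.24 µV.
V_out = 0 + 11373 × 0.000391235 V = 4.44952 V.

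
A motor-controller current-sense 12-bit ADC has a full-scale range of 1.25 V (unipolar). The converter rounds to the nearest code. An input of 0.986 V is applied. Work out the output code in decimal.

With 4096 levels over 1.25 V, one step is 305.18 µV.
Input sits at 3230.925 steps above V_low.
round(3230.925) = 3231.

code 3231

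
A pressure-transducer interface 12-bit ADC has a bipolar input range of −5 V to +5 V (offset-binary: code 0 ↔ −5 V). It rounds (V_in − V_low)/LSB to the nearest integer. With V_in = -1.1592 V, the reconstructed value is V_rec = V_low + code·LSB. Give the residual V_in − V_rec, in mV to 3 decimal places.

0.468 mV

One LSB is 10 V / 4096 = 2.441 mV.
(V_in − V_low)/LSB = (-1.1592 − (−5))/0.00244141 = 1573.1917 → code 1573 (round).
V_rec = (−5) + 1573·0.00244141 = -1.159668 V.
Error = -1.1592 − (−1.159668) = 0.000467969 V = 0.468 mV.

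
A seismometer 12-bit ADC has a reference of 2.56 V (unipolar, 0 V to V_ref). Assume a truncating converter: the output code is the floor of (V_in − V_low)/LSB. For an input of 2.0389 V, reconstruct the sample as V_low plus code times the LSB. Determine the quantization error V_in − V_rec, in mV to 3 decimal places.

0.150 mV

One LSB is 2.56 V / 4096 = 0.625 mV.
(V_in − V_low)/LSB = (2.0389 − 0)/0.000625 = 3262.2400 → code 3262 (floor).
V_rec = 0 + 3262·0.000625 = 2.03875 V.
Error = 2.0389 − 2.03875 = 0.00015 V = 0.150 mV.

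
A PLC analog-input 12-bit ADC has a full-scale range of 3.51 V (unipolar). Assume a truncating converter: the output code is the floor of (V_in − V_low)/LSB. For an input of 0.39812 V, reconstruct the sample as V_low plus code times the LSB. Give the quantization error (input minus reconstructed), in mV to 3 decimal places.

LSB = 3.51/2^12 = 0.857 mV.
(V_in − V_low)/LSB = (0.39812 − 0)/0.000856934 = 464.5868 → code 464 (floor).
V_rec = 0 + 464·0.000856934 = 0.39761719 V.
V_in − V_rec = 0.000502813 V = 0.503 mV.

0.503 mV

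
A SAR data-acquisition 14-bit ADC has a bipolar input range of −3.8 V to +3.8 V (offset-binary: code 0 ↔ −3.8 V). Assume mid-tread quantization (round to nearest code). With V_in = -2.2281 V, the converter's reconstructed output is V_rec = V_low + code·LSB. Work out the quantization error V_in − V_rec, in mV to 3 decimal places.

-0.146 mV

One LSB is 7.6 V / 16384 = 463.87 µV.
Scaled input = 3388.6855 LSBs, so code = 3389.
V_rec = (−3.8) + 3389·0.000463867 = -2.2279541 V.
V_in − V_rec = -0.000145898 V = -0.146 mV.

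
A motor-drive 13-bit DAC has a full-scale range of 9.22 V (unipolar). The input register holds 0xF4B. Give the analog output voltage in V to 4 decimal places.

4.4063 V

LSB = 9.22 V / 2^13 = 1.125 mV.
Code 0xF4B = 3915 decimal.
V_out = 0 + 3915 × 0.00112549 V = 4.40629 V.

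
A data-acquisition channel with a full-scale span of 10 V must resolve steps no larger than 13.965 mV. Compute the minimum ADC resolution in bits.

10 bits

Number of steps required ≥ 10 V / 13.965 mV = 716.08.
Need 2^N ≥ 716.08; 2^9 = 512, 2^10 = 1024.
Minimum N = 10.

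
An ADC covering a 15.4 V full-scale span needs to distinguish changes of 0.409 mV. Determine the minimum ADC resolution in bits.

Number of steps required ≥ 15.4 V / 0.409 mV = 37652.81.
Need 2^N ≥ 37652.81; 2^15 = 32768, 2^16 = 65536.
Minimum N = 16.

16 bits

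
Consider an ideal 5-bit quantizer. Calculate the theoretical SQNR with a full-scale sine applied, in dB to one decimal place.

31.9 dB

SNR ≈ 6.02·N + 1.76 dB = 6.02·5 + 1.76 = 31.86 dB.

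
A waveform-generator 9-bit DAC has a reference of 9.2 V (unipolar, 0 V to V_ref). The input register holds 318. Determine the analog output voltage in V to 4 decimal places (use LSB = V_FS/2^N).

5.7141 V

LSB = 9.2 V / 2^9 = 17.969 mV.
V_out = 0 + 318 × 0.0179687 V = 5.71406 V.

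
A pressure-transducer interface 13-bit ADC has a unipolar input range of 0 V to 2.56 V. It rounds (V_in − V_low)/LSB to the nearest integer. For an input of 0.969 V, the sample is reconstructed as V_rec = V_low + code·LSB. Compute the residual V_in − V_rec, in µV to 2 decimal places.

One LSB is 2.56 V / 8192 = 312.50 µV.
(V_in − V_low)/LSB = (0.969 − 0)/0.0003125 = 3100.8000 → code 3101 (round).
Code 3101 maps back to 0 + 3101×0.0003125 V = 0.9690625 V.
Difference: -6.25e-05 V → -62.50 µV.

-62.50 µV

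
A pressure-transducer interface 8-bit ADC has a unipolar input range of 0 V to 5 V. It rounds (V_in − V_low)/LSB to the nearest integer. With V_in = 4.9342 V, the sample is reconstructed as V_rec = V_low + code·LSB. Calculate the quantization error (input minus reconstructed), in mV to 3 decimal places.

One LSB is 5 V / 256 = 19.531 mV.
(4.9342 − 0)/0.0195312 = 252.6310; round gives code 253.
Code 253 maps back to 0 + 253×0.0195312 V = 4.9414062 V.
Difference: -0.00720625 V → -7.206 mV.

-7.206 mV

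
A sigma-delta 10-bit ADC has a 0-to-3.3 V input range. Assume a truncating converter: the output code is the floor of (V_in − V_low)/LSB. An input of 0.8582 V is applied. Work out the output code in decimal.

code 266

With 1024 levels over 3.3 V, one step is 3.223 mV.
(V_in − V_low)/LSB = (0.8582 − 0) / 0.00322266 = 266.302.
Floor → code 266.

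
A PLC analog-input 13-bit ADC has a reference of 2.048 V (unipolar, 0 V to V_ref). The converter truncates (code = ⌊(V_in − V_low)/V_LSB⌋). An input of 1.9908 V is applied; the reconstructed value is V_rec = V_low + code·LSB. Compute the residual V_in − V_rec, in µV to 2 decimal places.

50.00 µV

One LSB is 2.048 V / 8192 = 250.00 µV.
(V_in − V_low)/LSB = (1.9908 − 0)/0.00025 = 7963.2000 → code 7963 (floor).
Reconstructed: 1.99075 V.
V_in − V_rec = 5e-05 V = 50.00 µV.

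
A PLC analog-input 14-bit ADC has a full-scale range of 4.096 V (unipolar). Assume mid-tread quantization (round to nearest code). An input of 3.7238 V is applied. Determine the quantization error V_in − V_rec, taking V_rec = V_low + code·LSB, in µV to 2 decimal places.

One LSB is 4.096 V / 16384 = 250.00 µV.
Scaled input = 14895.2000 LSBs, so code = 14895.
Code 14895 maps back to 0 + 14895×0.00025 V = 3.72375 V.
Difference: 5e-05 V → 50.00 µV.

50.00 µV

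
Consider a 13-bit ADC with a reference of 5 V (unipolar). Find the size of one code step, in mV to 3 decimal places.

0.610 mV

Full-scale span = 5 V.
LSB = 5 / 2^13 = 5 / 8192 = 0.000610352 V = 0.610 mV.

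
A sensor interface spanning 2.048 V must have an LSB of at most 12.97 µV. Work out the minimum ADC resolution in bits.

Number of steps required ≥ 2.048 V / 12.97 µV = 157902.85.
Need 2^N ≥ 157902.85; 2^17 = 131072, 2^18 = 262144.
Minimum N = 18.

18 bits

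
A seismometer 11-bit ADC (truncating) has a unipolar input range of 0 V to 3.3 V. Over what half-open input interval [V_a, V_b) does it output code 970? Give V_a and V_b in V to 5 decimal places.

[1.56299 V, 1.56460 V)

LSB = 3.3/2^11 = 1.611 mV.
V_a = V_low + 970·LSB = 1.56299 V; V_b = V_low + 971·LSB = 1.5646 V.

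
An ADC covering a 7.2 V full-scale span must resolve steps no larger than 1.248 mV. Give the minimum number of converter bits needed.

Number of steps required ≥ 7.2 V / 1.248 mV = 5769.23.
Need 2^N ≥ 5769.23; 2^12 = 4096, 2^13 = 8192.
Minimum N = 13.

13 bits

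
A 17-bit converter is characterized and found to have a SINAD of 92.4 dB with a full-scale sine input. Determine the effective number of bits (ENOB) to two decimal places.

15.06 bits

ENOB = (SINAD − 1.76) / 6.02 = (92.4 − 1.76)/6.02 = 15.056.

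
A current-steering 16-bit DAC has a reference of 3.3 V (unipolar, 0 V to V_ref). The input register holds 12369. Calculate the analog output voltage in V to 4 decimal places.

LSB = 3.3 V / 2^16 = 50.35 µV.
V_out = 0 + 12369 × 5.0354e-05 V = 0.622829 V.

0.6228 V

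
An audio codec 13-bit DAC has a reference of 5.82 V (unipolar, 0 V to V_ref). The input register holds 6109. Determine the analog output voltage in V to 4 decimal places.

4.3401 V

LSB = 5.82 V / 2^13 = 0.710 mV.
V_out = 0 + 6109 × 0.000710449 V = 4.34013 V.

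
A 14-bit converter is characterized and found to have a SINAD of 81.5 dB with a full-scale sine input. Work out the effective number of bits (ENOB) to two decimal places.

13.25 bits

ENOB = (SINAD − 1.76) / 6.02 = (81.5 − 1.76)/6.02 = 13.246.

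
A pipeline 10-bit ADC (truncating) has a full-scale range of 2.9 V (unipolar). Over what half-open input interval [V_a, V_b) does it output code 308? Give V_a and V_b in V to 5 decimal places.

LSB = 2.9/2^10 = 2.832 mV.
V_a = V_low + 308·LSB = 0.872266 V; V_b = V_low + 309·LSB = 0.875098 V.

[0.87227 V, 0.87510 V)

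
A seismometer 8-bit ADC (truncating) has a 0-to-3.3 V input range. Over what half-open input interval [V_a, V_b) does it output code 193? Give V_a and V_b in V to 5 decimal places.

LSB = 3.3/2^8 = 12.891 mV.
V_a = V_low + 193·LSB = 2.48789 V; V_b = V_low + 194·LSB = 2.50078 V.

[2.48789 V, 2.50078 V)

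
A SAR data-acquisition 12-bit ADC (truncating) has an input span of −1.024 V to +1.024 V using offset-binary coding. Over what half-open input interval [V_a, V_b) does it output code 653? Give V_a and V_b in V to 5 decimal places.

[-0.69750 V, -0.69700 V)

LSB = 2.048/2^12 = 0.500 mV.
V_a = V_low + 653·LSB = -0.6975 V; V_b = V_low + 654·LSB = -0.697 V.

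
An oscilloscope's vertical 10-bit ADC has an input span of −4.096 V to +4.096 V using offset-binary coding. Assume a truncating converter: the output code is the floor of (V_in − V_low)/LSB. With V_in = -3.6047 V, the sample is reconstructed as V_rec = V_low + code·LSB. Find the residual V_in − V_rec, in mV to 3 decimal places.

3.300 mV

LSB = 8.192/2^10 = 8.000 mV.
Scaled input = 61.4125 LSBs, so code = 61.
Reconstructed: -3.608 V.
V_in − V_rec = 0.0033 V = 3.300 mV.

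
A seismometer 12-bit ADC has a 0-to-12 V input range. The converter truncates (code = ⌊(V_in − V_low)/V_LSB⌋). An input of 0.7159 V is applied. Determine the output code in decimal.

With 4096 levels over 12 V, one step is 2.930 mV.
(V_in − V_low)/LSB = (0.7159 − 0) / 0.00292969 = 244.361.
So the output code is 244.

code 244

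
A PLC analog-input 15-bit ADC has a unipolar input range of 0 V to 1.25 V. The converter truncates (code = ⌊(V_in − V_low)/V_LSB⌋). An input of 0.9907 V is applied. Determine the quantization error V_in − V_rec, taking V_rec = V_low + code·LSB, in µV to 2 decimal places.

One LSB is 1.25 V / 32768 = 38.15 µV.
Scaled input = 25970.6061 LSBs, so code = 25970.
Code 25970 maps back to 0 + 25970×3.8147e-05 V = 0.99067688 V.
V_in − V_rec = 2.31201e-05 V = 23.12 µV.

23.12 µV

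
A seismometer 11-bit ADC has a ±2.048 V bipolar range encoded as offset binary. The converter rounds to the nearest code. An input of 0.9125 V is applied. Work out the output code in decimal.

Full-scale span = 4.096 V; LSB = 4.096/2^11 = 2.000 mV.
(V_in − V_low)/LSB = (0.9125 − (−2.048)) / 0.002 = 1480.250.
round(1480.250) = 1480.

code 1480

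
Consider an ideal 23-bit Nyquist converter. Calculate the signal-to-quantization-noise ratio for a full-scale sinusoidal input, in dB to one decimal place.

SNR ≈ 6.02·N + 1.76 dB = 6.02·23 + 1.76 = 140.22 dB.

140.2 dB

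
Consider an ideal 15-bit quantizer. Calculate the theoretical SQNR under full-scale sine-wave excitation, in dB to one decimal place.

92.1 dB

SNR ≈ 6.02·N + 1.76 dB = 6.02·15 + 1.76 = 92.06 dB.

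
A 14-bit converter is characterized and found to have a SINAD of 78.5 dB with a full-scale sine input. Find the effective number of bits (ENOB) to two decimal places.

12.75 bits

ENOB = (SINAD − 1.76) / 6.02 = (78.5 − 1.76)/6.02 = 12.748.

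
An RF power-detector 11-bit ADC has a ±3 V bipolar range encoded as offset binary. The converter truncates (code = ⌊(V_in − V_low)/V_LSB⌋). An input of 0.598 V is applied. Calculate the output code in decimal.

Full-scale span = 6 V; LSB = 6/2^11 = 2.930 mV.
(0.598 − (−3)) / 0.00292969 = 1228.117 LSBs.
Floor → code 1228.

code 1228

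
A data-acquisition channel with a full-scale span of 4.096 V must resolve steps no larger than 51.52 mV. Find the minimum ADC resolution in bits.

Number of steps required ≥ 4.096 V / 51.52 mV = 79.50.
Need 2^N ≥ 79.50; 2^6 = 64, 2^7 = 128.
Minimum N = 7.

7 bits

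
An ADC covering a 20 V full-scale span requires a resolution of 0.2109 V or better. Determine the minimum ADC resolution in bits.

Number of steps required ≥ 20 V / 0.2109 V = 94.83.
Need 2^N ≥ 94.83; 2^6 = 64, 2^7 = 128.
Minimum N = 7.

7 bits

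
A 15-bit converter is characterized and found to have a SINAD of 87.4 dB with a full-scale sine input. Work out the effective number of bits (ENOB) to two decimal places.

ENOB = (SINAD − 1.76) / 6.02 = (87.4 − 1.76)/6.02 = 14.226.

14.23 bits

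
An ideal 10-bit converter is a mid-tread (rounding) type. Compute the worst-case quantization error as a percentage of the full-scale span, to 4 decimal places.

0.0488 %

Rounding → worst-case error = ½ LSB = V_FS/2^11, so 100/2048 = 0.0488281 % of full scale.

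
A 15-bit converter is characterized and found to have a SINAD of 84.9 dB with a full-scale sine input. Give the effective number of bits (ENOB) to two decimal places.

13.81 bits

ENOB = (SINAD − 1.76) / 6.02 = (84.9 − 1.76)/6.02 = 13.811.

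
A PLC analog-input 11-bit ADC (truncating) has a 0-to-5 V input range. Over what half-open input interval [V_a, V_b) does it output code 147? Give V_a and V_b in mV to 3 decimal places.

LSB = 5/2^11 = 2.441 mV.
V_a = V_low + 147·LSB = 0.358887 V; V_b = V_low + 148·LSB = 0.361328 V.

[358.887 mV, 361.328 mV)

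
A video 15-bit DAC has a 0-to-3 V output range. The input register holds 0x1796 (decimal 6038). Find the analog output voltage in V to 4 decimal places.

0.5528 V

LSB = 3 V / 2^15 = 91.55 µV.
Code 0x1796 = 6038 decimal.
V_out = 0 + 6038 × 9.15527e-05 V = 0.552795 V.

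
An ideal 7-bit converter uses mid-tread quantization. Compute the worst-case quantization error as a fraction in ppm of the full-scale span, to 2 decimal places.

3906.25 ppm

Rounding → worst-case error = ½ LSB = V_FS/2^8, so 1e+06/256 = 3906.25 ppm of full scale.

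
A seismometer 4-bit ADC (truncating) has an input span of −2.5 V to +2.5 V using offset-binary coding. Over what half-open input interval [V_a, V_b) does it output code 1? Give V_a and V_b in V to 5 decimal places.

LSB = 5/2^4 = 312.500 mV.
V_a = V_low + 1·LSB = -2.1875 V; V_b = V_low + 2·LSB = -1.875 V.

[-2.18750 V, -1.87500 V)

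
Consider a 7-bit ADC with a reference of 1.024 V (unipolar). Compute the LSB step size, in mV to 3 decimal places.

Full-scale span = 1.024 V.
LSB = 1.024 / 2^7 = 1.024 / 128 = 0.008 V = 8.000 mV.

8.000 mV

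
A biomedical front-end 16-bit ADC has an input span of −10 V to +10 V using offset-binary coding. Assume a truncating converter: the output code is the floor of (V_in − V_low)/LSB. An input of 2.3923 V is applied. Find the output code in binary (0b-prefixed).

Full-scale span = 20 V; LSB = 20/2^16 = 305.18 µV.
(2.3923 − (−10)) / 0.000305176 = 40607.089 LSBs.
So the output code is 40607.
In binary (0b-prefixed): 0b1001111010011111.

code 0b1001111010011111 (decimal 40607)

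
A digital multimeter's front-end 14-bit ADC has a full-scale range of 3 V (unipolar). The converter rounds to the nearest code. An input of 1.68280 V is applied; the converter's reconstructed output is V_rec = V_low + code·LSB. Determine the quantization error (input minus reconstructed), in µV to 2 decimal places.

60.74 µV

One LSB is 3 V / 16384 = 183.11 µV.
Scaled input = 9190.3317 LSBs, so code = 9190.
Code 9190 maps back to 0 + 9190×0.000183105 V = 1.6827393 V.
Difference: 6.07422e-05 V → 60.74 µV.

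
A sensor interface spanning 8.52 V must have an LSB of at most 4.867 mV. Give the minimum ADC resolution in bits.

Number of steps required ≥ 8.52 V / 4.867 mV = 1750.57.
Need 2^N ≥ 1750.57; 2^10 = 1024, 2^11 = 2048.
Minimum N = 11.

11 bits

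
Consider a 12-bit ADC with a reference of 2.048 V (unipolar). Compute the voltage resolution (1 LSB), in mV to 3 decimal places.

0.500 mV

Full-scale span = 2.048 V.
LSB = 2.048 / 2^12 = 2.048 / 4096 = 0.0005 V = 0.500 mV.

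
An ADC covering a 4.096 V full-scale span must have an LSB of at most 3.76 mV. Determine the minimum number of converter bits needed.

11 bits

Number of steps required ≥ 4.096 V / 3.76 mV = 1089.36.
Need 2^N ≥ 1089.36; 2^10 = 1024, 2^11 = 2048.
Minimum N = 11.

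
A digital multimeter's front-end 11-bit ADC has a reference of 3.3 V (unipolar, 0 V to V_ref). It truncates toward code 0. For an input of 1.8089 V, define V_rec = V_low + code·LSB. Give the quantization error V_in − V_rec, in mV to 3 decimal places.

Step size: 3.3 V ÷ 2^11 = 1.611 mV.
Scaled input = 1122.6143 LSBs, so code = 1122.
V_rec = 0 + 1122·0.00161133 = 1.8079102 V.
Difference: 0.000989844 V → 0.990 mV.

0.990 mV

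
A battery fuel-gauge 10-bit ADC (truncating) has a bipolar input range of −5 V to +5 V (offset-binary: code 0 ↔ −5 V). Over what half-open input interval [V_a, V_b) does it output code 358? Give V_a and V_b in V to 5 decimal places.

[-1.50391 V, -1.49414 V)

LSB = 10/2^10 = 9.766 mV.
V_a = V_low + 358·LSB = -1.50391 V; V_b = V_low + 359·LSB = -1.49414 V.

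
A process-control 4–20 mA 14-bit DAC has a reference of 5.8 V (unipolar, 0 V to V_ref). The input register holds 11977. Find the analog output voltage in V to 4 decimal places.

LSB = 5.8 V / 2^14 = 354.00 µV.
V_out = 0 + 11977 × 0.000354004 V = 4.2399 V.

4.2399 V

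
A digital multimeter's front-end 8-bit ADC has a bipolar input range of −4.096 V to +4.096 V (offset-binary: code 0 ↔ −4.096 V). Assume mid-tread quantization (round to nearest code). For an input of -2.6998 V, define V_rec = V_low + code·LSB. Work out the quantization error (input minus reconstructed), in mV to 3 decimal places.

LSB = 8.192/2^8 = 32.000 mV.
Scaled input = 43.6313 LSBs, so code = 44.
Code 44 maps back to (−4.096) + 44×0.032 V = -2.688 V.
Error = -2.6998 − (−2.688) = -0.0118 V = -11.800 mV.

-11.800 mV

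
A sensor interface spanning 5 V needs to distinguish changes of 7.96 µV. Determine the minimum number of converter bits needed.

Number of steps required ≥ 5 V / 7.96 µV = 628140.70.
Need 2^N ≥ 628140.70; 2^19 = 524288, 2^20 = 1048576.
Minimum N = 20.

20 bits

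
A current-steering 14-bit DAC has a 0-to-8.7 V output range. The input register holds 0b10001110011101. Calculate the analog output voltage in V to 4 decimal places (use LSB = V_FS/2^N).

LSB = 8.7 V / 2^14 = 0.531 mV.
Code 0b10001110011101 = 9117 decimal.
V_out = 0 + 9117 × 0.000531006 V = 4.84118 V.

4.8412 V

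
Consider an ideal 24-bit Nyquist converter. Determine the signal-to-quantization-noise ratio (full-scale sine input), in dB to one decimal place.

146.2 dB

SNR ≈ 6.02·N + 1.76 dB = 6.02·24 + 1.76 = 146.24 dB.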